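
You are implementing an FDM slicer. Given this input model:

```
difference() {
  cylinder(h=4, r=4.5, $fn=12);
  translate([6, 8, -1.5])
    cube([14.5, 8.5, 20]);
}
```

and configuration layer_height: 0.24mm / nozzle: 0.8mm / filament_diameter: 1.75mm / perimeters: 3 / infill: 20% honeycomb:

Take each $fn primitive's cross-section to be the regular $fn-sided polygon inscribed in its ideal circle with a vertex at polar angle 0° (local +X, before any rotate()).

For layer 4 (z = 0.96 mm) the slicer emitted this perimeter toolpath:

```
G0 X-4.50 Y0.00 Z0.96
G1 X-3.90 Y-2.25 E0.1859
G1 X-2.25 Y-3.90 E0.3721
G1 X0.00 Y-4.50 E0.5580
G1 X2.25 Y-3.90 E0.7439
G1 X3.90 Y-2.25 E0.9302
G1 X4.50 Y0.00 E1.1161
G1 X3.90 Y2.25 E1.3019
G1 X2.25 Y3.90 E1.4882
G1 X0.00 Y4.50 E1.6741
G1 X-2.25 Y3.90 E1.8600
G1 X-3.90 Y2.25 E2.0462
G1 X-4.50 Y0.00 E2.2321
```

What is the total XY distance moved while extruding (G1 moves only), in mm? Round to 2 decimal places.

Sum the Euclidean lengths of each G1 segment: total = 27.96 mm.

27.96 mm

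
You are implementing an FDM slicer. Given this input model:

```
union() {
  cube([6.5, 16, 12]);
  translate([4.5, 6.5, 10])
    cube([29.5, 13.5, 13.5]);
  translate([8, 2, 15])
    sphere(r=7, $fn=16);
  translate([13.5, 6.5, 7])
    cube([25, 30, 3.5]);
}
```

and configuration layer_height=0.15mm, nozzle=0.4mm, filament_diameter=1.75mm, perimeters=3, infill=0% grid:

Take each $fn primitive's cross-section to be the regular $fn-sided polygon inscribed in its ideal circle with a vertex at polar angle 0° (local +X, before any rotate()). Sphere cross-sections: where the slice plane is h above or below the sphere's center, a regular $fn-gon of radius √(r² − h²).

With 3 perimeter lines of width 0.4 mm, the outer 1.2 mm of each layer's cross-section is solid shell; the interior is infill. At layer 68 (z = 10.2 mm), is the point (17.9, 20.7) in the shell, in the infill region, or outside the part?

infill

At z = 10.2 mm: the 6.5×16 cube contributes its full rectangle; the cube at (4.5, 6.5) (footprint 29.5×13.5) is included at this height; the r=7 sphere at (8, 2) contributes a regular 16-gon of circumradius √(7²−4.8²) = 5.095; the cube at (13.5, 6.5) (footprint 25×30) is included at this height; Taking the union: the regions partially overlap (shared area 316.48 mm²), so overlapping operands fuse into one piece — 1 connected region. Overall, the cross-section is a single solid region. The nearest boundary edge runs (13.50, 20.00)→(13.50, 36.50); distance from the point to it = 4.40 mm. The point is inside the cross-section and 4.40 mm from the nearest boundary — more than the 1.2 mm shell width (3 × 0.4), so it's in the infill interior.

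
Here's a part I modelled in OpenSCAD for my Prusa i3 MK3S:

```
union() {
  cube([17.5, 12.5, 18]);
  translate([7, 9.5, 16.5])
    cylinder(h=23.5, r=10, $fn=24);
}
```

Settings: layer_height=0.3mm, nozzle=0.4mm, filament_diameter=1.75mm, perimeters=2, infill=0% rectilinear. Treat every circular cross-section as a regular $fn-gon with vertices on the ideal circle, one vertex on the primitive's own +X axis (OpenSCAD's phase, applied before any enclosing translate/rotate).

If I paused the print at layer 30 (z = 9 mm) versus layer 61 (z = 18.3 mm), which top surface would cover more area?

layer 61 (z = 18.3 mm)

Layer 30 (z = 9): the 17.5×12.5 cube contributes its full rectangle (area 218.75 mm²); the cylinder at (7, 9.5) does not reach this height (z outside [16.5, 40]); Combining (union): only the 17.5×12.5 cube is present, so the union is just that shape — area = 218.75 mm². So its area = 218.75 mm². Layer 61 (z = 18.3): the cube is not intersected at this z (z outside [0, 18]); the r=10 cylinder at (7, 9.5) gives a regular 24-gon of circumradius 10 (constant along its height) (area = (24/2)·10.000²·sin(360°/24) = 310.58 mm²); Combining (union): only the r=10 cylinder at (7, 9.5) is present, so the union is just that shape — area = 310.58 mm². So its area = 310.58 mm². Layer 61 is larger (310.58 vs 218.75 mm²).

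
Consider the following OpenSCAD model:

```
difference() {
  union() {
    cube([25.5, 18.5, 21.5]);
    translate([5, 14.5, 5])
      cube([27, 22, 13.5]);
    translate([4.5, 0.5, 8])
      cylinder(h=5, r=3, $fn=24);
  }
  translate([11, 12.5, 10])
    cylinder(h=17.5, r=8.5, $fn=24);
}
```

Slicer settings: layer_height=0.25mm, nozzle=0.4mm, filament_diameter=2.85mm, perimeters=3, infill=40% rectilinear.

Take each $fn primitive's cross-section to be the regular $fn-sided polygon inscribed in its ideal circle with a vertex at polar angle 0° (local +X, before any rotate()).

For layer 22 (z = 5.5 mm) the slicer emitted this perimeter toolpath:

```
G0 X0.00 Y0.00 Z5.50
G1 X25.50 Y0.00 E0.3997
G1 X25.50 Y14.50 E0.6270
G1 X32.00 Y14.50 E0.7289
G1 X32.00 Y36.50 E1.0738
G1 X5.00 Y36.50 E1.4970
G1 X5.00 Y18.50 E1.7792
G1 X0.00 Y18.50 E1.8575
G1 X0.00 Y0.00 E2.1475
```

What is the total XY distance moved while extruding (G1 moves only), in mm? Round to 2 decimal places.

137.00 mm

Sum the Euclidean lengths of each G1 segment: total = 137.00 mm.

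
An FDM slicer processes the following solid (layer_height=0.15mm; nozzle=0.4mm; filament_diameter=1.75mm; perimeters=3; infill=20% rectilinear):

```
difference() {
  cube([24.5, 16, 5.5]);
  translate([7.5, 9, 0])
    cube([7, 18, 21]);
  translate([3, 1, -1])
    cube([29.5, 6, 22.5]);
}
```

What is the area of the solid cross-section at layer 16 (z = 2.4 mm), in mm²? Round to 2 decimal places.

At z = 2.4 mm: the cube is present — its section is the full 24.5×16 rectangle (area 392.00 mm²); the 7×18 cube at (7.5, 9) contributes its full rectangle (area 126.00 mm²); the cube at (3, 1) is present — its section is the full 29.5×6 rectangle (area 177.00 mm²); Subtracting the remaining from the first: starting from the 24.5×16 cube (392.00 mm²), the 7×18 cube at (7.5, 9) partially overlaps it — only the 49.00 mm² overlap (of its 126.00 mm²) is removed, clipping the outline; the 29.5×6 cube at (3, 1) partially overlaps it — only the 129.00 mm² overlap (of its 177.00 mm²) is removed, clipping the outline — area = 214.00 mm². Overall, the cross-section is a single solid region. Net area = 214.00 mm².

214.00 mm²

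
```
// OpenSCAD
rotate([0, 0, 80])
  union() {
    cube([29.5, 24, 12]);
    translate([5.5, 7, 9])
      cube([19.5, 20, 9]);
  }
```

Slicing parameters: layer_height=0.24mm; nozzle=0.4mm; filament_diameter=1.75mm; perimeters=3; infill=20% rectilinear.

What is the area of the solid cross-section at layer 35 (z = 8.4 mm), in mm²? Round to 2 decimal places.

At z = 8.4 mm: the 29.5×24 cube contributes its full rectangle (area 708.00 mm²); the cube at (5.5, 7) is not intersected at this z (z outside [9, 18]); Taking the union: only the 29.5×24 cube is present, so the union is just that shape — area = 708.00 mm²; (rotated 80° about Z; rotation is an isometry so areas/perimeters/island counts are preserved). Overall, the cross-section is a single solid region. Net area = 708.00 mm².

708.00 mm²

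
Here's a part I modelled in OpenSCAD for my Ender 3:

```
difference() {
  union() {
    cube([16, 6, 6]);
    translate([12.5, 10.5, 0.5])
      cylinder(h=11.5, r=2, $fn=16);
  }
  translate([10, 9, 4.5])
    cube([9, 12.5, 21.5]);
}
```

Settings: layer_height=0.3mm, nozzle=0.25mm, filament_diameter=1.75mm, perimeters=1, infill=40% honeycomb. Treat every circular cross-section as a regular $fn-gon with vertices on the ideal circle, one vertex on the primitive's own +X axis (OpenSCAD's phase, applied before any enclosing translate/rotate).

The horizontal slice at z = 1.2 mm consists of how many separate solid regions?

At z = 1.2 mm: the cube (footprint 16×6) is included at this height; the cylinder at (12.5, 10.5): section is a regular 16-gon, circumradius r=2; Combining (union): the 2 present regions are separate (no shared area or edge), so areas and boundary lengths simply add and each stays a separate island — 2 connected regions; the cube at (10, 9) is absent (z outside [4.5, 26]); Taking the first minus the rest: none of the subtracted shapes is present at this height, so that combined region is unchanged — 2 connected regions. The result has 2 disconnected regions.

2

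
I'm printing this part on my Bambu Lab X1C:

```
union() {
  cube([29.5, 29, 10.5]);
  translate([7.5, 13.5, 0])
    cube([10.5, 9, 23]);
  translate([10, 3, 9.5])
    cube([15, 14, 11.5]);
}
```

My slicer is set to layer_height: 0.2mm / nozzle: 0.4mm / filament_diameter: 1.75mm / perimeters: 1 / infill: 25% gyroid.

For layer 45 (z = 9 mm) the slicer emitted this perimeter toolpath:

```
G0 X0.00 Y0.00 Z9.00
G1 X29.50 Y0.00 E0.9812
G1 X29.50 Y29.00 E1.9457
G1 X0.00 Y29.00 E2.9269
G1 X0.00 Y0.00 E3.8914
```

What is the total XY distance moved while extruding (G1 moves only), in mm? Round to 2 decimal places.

117.00 mm

Sum the Euclidean lengths of each G1 segment: total = 117.00 mm.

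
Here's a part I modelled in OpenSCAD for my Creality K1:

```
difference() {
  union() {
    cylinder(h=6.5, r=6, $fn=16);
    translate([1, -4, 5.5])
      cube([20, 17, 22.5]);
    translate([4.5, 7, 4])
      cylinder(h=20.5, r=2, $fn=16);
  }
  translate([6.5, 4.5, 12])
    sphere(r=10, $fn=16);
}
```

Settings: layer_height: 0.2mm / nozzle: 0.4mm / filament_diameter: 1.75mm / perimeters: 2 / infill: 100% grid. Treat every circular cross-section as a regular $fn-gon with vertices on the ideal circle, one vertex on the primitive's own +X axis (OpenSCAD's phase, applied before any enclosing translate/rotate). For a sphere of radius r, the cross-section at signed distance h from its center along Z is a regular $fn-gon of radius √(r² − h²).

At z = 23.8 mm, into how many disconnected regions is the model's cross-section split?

1

At z = 23.8 mm: the cylinder is not intersected at this z (z outside [0, 6.5]); the cube at (1, -4) (footprint 20×17) is included at this height; the r=2 cylinder at (4.5, 7) contributes a regular 16-gon of circumradius 2; Merging all regions: the r=2 cylinder at (4.5, 7) lies entirely inside the 20×17 cube at (1, -4), so the union is just the 20×17 cube at (1, -4) — 1 connected region; the sphere at (6.5, 4.5) is not intersected at this z (|z−center|=11.800 > r=10); Subtracting the remaining from the first: none of the subtracted shapes is present at this height, so the result so far is unchanged — 1 connected region. The result has 1 disconnected region.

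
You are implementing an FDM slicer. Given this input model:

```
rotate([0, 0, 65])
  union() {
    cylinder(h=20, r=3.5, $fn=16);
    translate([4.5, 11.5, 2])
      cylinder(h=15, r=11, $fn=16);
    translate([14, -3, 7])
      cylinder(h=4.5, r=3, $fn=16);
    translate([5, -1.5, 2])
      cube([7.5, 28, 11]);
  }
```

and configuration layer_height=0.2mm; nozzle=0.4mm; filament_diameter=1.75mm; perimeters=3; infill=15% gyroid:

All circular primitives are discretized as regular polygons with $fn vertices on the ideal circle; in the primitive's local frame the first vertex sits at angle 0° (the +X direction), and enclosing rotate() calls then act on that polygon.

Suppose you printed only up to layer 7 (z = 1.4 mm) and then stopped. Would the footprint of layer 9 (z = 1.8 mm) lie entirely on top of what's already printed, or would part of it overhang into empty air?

Compare the two slices. At z = 1.4: the r=3.5 cylinder contributes a regular 16-gon of circumradius 3.5 (area = (16/2)·3.500²·sin(360°/16) = 37.50 mm²); the cylinder at (4.5, 11.5) is absent (z outside [2, 17]); the cylinder at (14, -3) is absent (z outside [7, 11.5]); the cube at (5, -1.5) is not intersected at this z (z outside [2, 13]); Taking the union: only the r=3.5 cylinder is present, so the union is just that shape — area = 37.50 mm²; (rotated 65° about Z; rotation is an isometry so areas/perimeters/island counts are preserved). At z = 1.8: the r=3.5 cylinder contributes a regular 16-gon of circumradius 3.5 (area = (16/2)·3.500²·sin(360°/16) = 37.50 mm²); the cylinder at (4.5, 11.5) is not intersected at this z (z outside [2, 17]); the cylinder at (14, -3) is absent (z outside [7, 11.5]); the cube at (5, -1.5) does not reach this height (z outside [2, 13]); Merging all regions: only the r=3.5 cylinder is present, so the union is just that shape — area = 37.50 mm²; (rotated 65° about Z; rotation is an isometry so areas/perimeters/island counts are preserved). Checking containment: the cross-section at z = 1.8 is a subset of the cross-section at z = 1.4.

entirely on top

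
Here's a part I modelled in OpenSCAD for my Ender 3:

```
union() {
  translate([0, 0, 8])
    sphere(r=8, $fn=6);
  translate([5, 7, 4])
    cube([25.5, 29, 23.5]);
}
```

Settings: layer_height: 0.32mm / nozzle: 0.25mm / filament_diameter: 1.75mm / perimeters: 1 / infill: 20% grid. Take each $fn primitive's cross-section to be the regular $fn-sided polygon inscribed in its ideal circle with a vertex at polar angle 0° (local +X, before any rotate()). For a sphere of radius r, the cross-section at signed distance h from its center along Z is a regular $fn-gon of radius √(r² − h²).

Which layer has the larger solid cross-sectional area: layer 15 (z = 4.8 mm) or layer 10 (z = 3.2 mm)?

layer 15 (z = 4.8 mm)

Layer 15 (z = 4.8): the sphere: section is a regular 6-gon, circumradius = √(r²−h²) = √(8²−3.2²) = 7.332 (area = (6/2)·7.332²·sin(360°/6) = 139.67 mm²); the 25.5×29 cube at (5, 7) contributes its full rectangle (area 739.50 mm²); Taking the union: the 2 present regions are separate (no shared area or edge), so areas and boundary lengths simply add and each stays a separate island — area = 879.17 mm². So its area = 879.17 mm². Layer 10 (z = 3.2): the r=8 sphere slices to a regular 6-gon of circumradius 6.400 (√(r²−h²) with h=4.8 from center) (area = (6/2)·6.400²·sin(360°/6) = 106.42 mm²); the cube at (5, 7) is absent (z outside [4, 27.5]); Merging all regions: only the r=8 sphere is present, so the union is just that shape — area = 106.42 mm². So its area = 106.42 mm². Layer 15 is larger (879.17 vs 106.42 mm²).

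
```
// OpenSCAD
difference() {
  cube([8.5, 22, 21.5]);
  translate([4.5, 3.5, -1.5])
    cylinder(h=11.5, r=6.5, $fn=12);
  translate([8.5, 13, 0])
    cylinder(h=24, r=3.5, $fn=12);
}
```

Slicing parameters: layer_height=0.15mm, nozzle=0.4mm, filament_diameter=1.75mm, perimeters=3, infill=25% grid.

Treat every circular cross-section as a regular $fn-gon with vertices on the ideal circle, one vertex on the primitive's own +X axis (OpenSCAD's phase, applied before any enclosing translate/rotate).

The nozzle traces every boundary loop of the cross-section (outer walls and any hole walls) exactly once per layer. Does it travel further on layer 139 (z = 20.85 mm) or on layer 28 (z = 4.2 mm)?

Layer 139 (z = 20.85): the cube (footprint 8.5×22) is included at this height (perimeter 61.00 mm); the cylinder at (4.5, 3.5) is absent (z outside [-1.5, 10]); the r=3.5 cylinder at (8.5, 13) contributes a regular 12-gon of circumradius 3.5 (perimeter = 2·12·3.500·sin(180°/12) = 21.74 mm); Taking the first minus the rest: starting from the 8.5×22 cube, the r=3.5 cylinder at (8.5, 13) partially overlaps it — only the 18.38 mm² overlap (of its 36.75 mm²) is removed, clipping the outline — boundary = 64.87 mm. So its perimeter = 64.87 mm. Layer 28 (z = 4.2): the 8.5×22 cube contributes its full rectangle (perimeter 61.00 mm); the r=6.5 cylinder at (4.5, 3.5) gives a regular 12-gon of circumradius 6.5 (constant along its height) (perimeter = 2·12·6.500·sin(180°/12) = 40.38 mm); the r=3.5 cylinder at (8.5, 13) gives a regular 12-gon of circumradius 3.5 (constant along its height) (perimeter = 2·12·3.500·sin(180°/12) = 21.74 mm); After the difference (first − rest): starting from the 8.5×22 cube, the r=6.5 cylinder at (4.5, 3.5) partially overlaps it — only the 79.37 mm² overlap (of its 126.75 mm²) is removed, clipping the outline; the r=3.5 cylinder at (8.5, 13) partially overlaps it — only the 18.38 mm² overlap (of its 36.75 mm²) is removed, clipping the outline — boundary = 49.67 mm. So its perimeter = 49.67 mm. Layer 139 is larger (64.87 vs 49.67 mm).

layer 139 (z = 20.85 mm)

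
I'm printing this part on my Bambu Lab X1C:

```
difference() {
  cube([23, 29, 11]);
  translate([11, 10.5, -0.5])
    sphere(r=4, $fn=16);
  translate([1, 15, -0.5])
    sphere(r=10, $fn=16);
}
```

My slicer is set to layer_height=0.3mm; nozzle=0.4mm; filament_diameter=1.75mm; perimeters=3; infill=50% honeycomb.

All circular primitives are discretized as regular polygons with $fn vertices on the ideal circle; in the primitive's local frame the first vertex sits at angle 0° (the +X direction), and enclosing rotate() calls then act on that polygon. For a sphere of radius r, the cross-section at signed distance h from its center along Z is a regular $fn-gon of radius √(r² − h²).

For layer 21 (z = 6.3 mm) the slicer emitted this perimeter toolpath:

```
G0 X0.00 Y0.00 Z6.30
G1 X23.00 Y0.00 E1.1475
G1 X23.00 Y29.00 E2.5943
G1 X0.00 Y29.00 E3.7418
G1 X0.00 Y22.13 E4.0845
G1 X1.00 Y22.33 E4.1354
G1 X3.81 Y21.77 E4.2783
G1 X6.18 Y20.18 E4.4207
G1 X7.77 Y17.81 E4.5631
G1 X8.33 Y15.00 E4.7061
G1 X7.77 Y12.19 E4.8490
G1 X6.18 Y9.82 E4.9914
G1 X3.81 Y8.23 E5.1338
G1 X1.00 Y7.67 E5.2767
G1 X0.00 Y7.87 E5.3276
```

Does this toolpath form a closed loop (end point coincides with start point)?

Start point (G0): (0.00, 0.00). End point (last G1): the path does not return to the start — open.

no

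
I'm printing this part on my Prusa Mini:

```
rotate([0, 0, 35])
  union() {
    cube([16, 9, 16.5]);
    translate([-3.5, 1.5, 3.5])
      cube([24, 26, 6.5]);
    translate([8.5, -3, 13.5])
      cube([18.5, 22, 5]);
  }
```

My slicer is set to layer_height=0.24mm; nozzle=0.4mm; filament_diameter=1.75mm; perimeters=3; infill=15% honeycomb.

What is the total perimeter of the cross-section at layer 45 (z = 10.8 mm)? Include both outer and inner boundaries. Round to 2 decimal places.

50.00 mm

At z = 10.8 mm: the cube (footprint 16×9) is included at this height (perimeter 50.00 mm); the cube at (-3.5, 1.5) is absent (z outside [3.5, 10]); the cube at (8.5, -3) is absent (z outside [13.5, 18.5]); Merging all regions: only the 16×9 cube is present, so the union is just that shape — boundary = 50.00 mm; (whole slice rotated 35° about Z — lengths, areas and connectivity unchanged). Overall, the cross-section is a single solid region. Total boundary length (outer) = 50.00 mm.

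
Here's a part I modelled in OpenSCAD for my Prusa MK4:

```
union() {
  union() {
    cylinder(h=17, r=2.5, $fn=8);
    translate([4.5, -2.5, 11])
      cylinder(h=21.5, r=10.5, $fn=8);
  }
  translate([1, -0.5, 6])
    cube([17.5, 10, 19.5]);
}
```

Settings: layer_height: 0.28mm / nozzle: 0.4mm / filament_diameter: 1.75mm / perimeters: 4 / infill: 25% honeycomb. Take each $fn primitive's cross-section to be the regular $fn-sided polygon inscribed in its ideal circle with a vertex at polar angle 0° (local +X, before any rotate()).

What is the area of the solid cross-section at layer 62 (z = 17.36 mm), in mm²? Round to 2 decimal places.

At z = 17.36 mm: the cylinder is not intersected at this z (z outside [0, 17]); the r=10.5 cylinder at (4.5, -2.5) contributes a regular 8-gon of circumradius 10.5 (area = (8/2)·10.500²·sin(360°/8) = 311.83 mm²); Merging all regions: only the r=10.5 cylinder at (4.5, -2.5) is present, so the union is just that shape — area = 311.83 mm²; the cube at (1, -0.5) (footprint 17.5×10) is included at this height (area 175.00 mm²); Taking the union: the regions partially overlap — summed areas 486.83 mm² minus the doubly-counted overlap 85.00 mm² gives 401.83 mm² — area = 401.83 mm². Overall, the cross-section is a single solid region. Net area = 401.83 mm².

401.83 mm²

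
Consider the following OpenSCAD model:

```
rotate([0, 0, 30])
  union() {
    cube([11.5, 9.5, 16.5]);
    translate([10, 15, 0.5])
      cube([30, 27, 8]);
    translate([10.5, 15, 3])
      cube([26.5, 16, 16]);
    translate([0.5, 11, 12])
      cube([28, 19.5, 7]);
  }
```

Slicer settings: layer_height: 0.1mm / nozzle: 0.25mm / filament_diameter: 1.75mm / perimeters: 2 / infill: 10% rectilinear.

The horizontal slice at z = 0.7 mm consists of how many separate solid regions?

2

At z = 0.7 mm: the 11.5×9.5 cube contributes its full rectangle; the 30×27 cube at (10, 15) contributes its full rectangle; the cube at (10.5, 15) is absent (z outside [3, 19]); the cube at (0.5, 11) does not reach this height (z outside [12, 19]); Taking the union: the 2 present regions are separate (no shared area or edge), so areas and boundary lengths simply add and each stays a separate island — 2 connected regions; (rotated 30° about Z; rotation is an isometry so areas/perimeters/island counts are preserved). The result has 2 disconnected regions.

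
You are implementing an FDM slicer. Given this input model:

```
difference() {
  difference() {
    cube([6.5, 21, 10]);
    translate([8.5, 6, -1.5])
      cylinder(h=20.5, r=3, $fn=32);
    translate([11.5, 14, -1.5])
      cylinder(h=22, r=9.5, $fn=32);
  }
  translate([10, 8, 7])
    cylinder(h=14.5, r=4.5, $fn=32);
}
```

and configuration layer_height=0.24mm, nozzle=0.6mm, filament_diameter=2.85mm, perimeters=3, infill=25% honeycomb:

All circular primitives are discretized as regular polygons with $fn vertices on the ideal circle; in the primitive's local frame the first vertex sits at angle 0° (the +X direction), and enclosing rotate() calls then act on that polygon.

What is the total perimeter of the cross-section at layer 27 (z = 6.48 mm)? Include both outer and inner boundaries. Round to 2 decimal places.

At z = 6.48 mm: the cube (footprint 6.5×21) is included at this height (perimeter 55.00 mm); the r=3 cylinder at (8.5, 6) contributes a regular 32-gon of circumradius 3 (perimeter = 2·32·3.000·sin(180°/32) = 18.82 mm); the cylinder at (11.5, 14): section is a regular 32-gon, circumradius r=9.5 (perimeter = 2·32·9.500·sin(180°/32) = 59.59 mm); Taking the first minus the rest: starting from the 6.5×21 cube, the r=3 cylinder at (8.5, 6) partially overlaps it — only the 3.05 mm² overlap (of its 28.09 mm²) is removed, clipping the outline; the r=9.5 cylinder at (11.5, 14) partially overlaps it — only the 48.76 mm² overlap (of its 281.71 mm²) is removed, clipping the outline — boundary = 55.92 mm; the cylinder at (10, 8) is not intersected at this z (z outside [7, 21.5]); After the difference (first − rest): none of the subtracted shapes is present at this height, so the result so far is unchanged — boundary = 55.92 mm. Overall, the cross-section is a single solid region. Total boundary length (outer) = 55.92 mm.

55.92 mm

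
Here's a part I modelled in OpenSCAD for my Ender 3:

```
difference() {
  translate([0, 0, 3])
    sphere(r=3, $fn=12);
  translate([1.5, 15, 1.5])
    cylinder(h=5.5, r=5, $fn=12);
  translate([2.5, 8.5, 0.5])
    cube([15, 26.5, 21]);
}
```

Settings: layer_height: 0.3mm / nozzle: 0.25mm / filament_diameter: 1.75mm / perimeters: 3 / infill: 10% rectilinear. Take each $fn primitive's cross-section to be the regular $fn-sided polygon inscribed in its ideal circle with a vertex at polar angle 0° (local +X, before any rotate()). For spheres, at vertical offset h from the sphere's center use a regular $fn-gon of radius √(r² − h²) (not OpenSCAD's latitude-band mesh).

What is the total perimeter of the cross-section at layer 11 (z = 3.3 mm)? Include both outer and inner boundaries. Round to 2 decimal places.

At z = 3.3 mm: the r=3 sphere contributes a regular 12-gon of circumradius √(3²−0.3²) = 2.985 (perimeter = 2·12·2.985·sin(180°/12) = 18.54 mm); the cylinder at (1.5, 15): section is a regular 12-gon, circumradius r=5 (perimeter = 2·12·5.000·sin(180°/12) = 31.06 mm); the cube at (2.5, 8.5) (footprint 15×26.5) is included at this height (perimeter 83.00 mm); After the difference (first − rest): starting from the r=3 sphere, the r=5 cylinder at (1.5, 15) misses the remaining region (no effect); the 15×26.5 cube at (2.5, 8.5) misses the remaining region (no effect) — boundary = 18.54 mm. Overall, the cross-section is a single solid region. Total boundary length (outer) = 18.54 mm.

18.54 mm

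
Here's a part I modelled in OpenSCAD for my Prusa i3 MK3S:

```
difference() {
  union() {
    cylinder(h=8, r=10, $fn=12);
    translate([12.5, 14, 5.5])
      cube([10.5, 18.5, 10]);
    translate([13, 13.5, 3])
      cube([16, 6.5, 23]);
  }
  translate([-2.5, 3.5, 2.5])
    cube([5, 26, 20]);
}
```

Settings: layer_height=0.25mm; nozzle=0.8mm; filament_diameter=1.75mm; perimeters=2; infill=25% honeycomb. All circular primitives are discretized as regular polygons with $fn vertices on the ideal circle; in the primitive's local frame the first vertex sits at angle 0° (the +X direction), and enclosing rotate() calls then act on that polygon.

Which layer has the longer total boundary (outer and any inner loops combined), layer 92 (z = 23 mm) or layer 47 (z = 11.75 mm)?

layer 47 (z = 11.75 mm)

Layer 92 (z = 23): the cylinder is not intersected at this z (z outside [0, 8]); the cube at (12.5, 14) is not intersected at this z (z outside [5.5, 15.5]); the cube at (13, 13.5) (footprint 16×6.5) is included at this height (perimeter 45.00 mm); Combining (union): only the 16×6.5 cube at (13, 13.5) is present, so the union is just that shape — boundary = 45.00 mm; the cube at (-2.5, 3.5) is absent (z outside [2.5, 22.5]); Taking the first minus the rest: none of the subtracted shapes is present at this height, so the result so far is unchanged — boundary = 45.00 mm. So its perimeter = 45.00 mm. Layer 47 (z = 11.75): the cylinder is not intersected at this z (z outside [0, 8]); the cube at (12.5, 14) (footprint 10.5×18.5) is included at this height (perimeter 58.00 mm); the 16×6.5 cube at (13, 13.5) contributes its full rectangle (perimeter 45.00 mm); Taking the union: the regions partially overlap (shared area 60.00 mm²), so the edge portions inside another operand are dropped and the merged outline is re-measured after clipping — boundary = 71.00 mm; the 5×26 cube at (-2.5, 3.5) contributes its full rectangle (perimeter 62.00 mm); Subtracting the remaining from the first: starting from the result so far, the 5×26 cube at (-2.5, 3.5) misses the remaining region (no effect) — boundary = 71.00 mm. So its perimeter = 71.00 mm. Layer 47 is larger (71.00 vs 45.00 mm).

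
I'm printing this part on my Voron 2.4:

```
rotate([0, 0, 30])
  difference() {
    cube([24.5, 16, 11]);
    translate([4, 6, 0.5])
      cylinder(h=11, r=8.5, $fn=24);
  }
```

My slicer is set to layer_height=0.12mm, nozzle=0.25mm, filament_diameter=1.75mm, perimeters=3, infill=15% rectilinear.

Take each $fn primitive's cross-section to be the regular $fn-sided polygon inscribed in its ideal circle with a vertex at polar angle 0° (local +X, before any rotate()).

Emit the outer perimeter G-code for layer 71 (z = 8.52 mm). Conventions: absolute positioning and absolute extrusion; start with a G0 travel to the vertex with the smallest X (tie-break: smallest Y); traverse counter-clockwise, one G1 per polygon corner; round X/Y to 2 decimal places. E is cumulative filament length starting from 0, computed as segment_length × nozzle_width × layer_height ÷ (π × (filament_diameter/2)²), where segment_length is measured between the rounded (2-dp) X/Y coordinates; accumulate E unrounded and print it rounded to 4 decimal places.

At z = 8.52 mm: the cube is present — its section is the full 24.5×16 rectangle; the r=8.5 cylinder at (4, 6) gives a regular 24-gon of circumradius 8.5 (constant along its height); Subtracting the remaining from the first: starting from the 24.5×16 cube, the r=8.5 cylinder at (4, 6) partially overlaps it — only the 158.64 mm² overlap (of its 224.40 mm²) is removed, clipping the outline — 1 connected region; (whole slice rotated 30° about Z — lengths, areas and connectivity unchanged). The outline is a single polygon with 15 vertices. Extrusion per mm of travel: 0.25 × 0.12 / (π × 0.875²) = 0.012473. Accumulating E over each segment gives final E = 1.0184.

G0 X-8.00 Y13.86 Z8.52
G1 X-6.73 Y11.66 E0.0317
G1 X-5.55 Y13.21 E0.0560
G1 X-3.79 Y14.56 E0.0836
G1 X-1.74 Y15.41 E0.1113
G1 X0.46 Y15.70 E0.1390
G1 X2.66 Y15.41 E0.1667
G1 X4.71 Y14.56 E0.1944
G1 X6.47 Y13.21 E0.2220
G1 X7.83 Y11.45 E0.2498
G1 X8.67 Y9.40 E0.2774
G1 X8.96 Y7.20 E0.3051
G1 X8.68 Y5.01 E0.3326
G1 X21.22 Y12.25 E0.5132
G1 X13.22 Y26.11 E0.7128
G1 X-8.00 Y13.86 E1.0184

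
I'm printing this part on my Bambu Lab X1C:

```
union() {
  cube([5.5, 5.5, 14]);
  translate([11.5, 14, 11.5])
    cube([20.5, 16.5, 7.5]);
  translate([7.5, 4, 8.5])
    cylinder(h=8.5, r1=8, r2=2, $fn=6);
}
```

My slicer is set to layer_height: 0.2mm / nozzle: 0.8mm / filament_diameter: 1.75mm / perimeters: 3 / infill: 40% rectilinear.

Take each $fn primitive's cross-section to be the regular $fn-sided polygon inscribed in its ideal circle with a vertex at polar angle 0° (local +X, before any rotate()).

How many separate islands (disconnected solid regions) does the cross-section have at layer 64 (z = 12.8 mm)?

2

At z = 12.8 mm: the 5.5×5.5 cube contributes its full rectangle; the 20.5×16.5 cube at (11.5, 14) contributes its full rectangle; the cone at (7.5, 4) contributes a regular 6-gon of circumradius 4.965 (interpolated between r1=8 and r2=2 at t=0.506); Merging all regions: the regions partially overlap (shared area 11.04 mm²), so overlapping operands fuse into one piece — 2 connected regions. Overall, the cross-section has 2 separate islands. Island count = 2.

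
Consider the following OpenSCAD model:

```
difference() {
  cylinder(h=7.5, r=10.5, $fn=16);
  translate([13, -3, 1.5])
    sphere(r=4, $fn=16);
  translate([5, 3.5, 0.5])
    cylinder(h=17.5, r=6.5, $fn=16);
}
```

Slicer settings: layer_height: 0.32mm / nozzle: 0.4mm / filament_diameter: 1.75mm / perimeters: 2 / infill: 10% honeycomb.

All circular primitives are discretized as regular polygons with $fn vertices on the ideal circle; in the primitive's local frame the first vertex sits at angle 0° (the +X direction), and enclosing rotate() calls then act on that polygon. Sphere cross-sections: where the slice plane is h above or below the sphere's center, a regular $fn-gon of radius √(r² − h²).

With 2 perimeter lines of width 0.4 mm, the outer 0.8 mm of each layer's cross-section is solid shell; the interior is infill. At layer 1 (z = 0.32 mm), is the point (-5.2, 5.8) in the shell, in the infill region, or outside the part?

infill

At z = 0.32 mm: the r=10.5 cylinder contributes a regular 16-gon of circumradius 10.5; the sphere at (13, -3): section is a regular 16-gon, circumradius = √(r²−h²) = √(4²−1.18²) = 3.822; the cylinder at (5, 3.5) does not reach this height (z outside [0.5, 18]); Subtracting the remaining from the first: starting from the r=10.5 cylinder, the r=4 sphere at (13, -3) partially overlaps it — only the 2.20 mm² overlap (of its 44.72 mm²) is removed, clipping the outline — 1 connected region. Overall, the cross-section is a single solid region. The nearest boundary edge runs (-7.42, 7.42)→(-4.02, 9.70); distance from the point to it = 2.59 mm. The point is inside the cross-section and 2.59 mm from the nearest boundary — more than the 0.8 mm shell width (2 × 0.4), so it's in the infill interior.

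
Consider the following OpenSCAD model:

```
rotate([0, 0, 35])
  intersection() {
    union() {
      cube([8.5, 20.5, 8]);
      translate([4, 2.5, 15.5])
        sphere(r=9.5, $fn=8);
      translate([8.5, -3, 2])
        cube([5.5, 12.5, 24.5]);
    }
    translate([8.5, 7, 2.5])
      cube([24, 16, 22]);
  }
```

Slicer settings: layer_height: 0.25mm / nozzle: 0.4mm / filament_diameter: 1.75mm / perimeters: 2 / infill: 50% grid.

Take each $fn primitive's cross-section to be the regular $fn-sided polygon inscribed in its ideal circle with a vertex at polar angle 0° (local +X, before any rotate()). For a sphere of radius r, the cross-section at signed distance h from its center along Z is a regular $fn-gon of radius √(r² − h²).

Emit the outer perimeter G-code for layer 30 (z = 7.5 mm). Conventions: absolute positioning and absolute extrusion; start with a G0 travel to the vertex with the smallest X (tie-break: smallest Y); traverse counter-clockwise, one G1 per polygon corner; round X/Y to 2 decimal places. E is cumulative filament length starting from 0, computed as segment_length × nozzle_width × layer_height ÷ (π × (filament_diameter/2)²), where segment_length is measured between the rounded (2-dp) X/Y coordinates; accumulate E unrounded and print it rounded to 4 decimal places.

G0 X1.51 Y12.66 Z7.50
G1 X2.95 Y10.61 E0.1042
G1 X7.45 Y13.76 E0.3325
G1 X6.02 Y15.81 E0.4364
G1 X1.51 Y12.66 E0.6652

At z = 7.5 mm: the cube is present — its section is the full 8.5×20.5 rectangle; the r=9.5 sphere at (4, 2.5) contributes a regular 8-gon of circumradius √(9.5²−8²) = 5.123; the cube at (8.5, -3) (footprint 5.5×12.5) is included at this height; Taking the union: the regions partially overlap (shared area 57.11 mm²), so overlapping operands fuse into one piece — 1 connected region; the 24×16 cube at (8.5, 7) contributes its full rectangle; After intersecting: the 24×16 cube at (8.5, 7) partially overlaps the result so far; clipping to the common part keeps 13.75 mm² — 1 connected region; (rotated 35° about Z; rotation is an isometry so areas/perimeters/island counts are preserved). The outline is a single polygon with 4 vertices. Extrusion per mm of travel: 0.4 × 0.25 / (π × 0.875²) = 0.041575. Accumulating E over each segment gives final E = 0.6652.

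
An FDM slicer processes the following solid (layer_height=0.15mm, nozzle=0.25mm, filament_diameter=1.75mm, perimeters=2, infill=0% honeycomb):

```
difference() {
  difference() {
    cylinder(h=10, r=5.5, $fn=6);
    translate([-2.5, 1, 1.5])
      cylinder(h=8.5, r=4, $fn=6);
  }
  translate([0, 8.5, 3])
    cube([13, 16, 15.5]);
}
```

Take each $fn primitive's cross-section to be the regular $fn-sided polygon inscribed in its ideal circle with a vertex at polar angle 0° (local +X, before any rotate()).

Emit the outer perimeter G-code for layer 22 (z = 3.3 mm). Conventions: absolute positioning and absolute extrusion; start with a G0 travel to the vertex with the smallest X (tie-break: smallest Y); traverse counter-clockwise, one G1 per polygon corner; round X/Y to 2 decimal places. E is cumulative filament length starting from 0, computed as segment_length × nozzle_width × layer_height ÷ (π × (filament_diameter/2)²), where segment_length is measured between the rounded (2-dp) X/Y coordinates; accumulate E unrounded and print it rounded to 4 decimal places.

G0 X-4.08 Y-2.46 Z3.30
G1 X-2.75 Y-4.76 E0.0414
G1 X2.75 Y-4.76 E0.1272
G1 X5.50 Y0.00 E0.2129
G1 X2.75 Y4.76 E0.2986
G1 X-2.75 Y4.76 E0.3843
G1 X-2.92 Y4.46 E0.3897
G1 X-0.50 Y4.46 E0.4274
G1 X1.50 Y1.00 E0.4897
G1 X-0.50 Y-2.46 E0.5521
G1 X-4.08 Y-2.46 E0.6079

At z = 3.3 mm: the cylinder: section is a regular 6-gon, circumradius r=5.5; the cylinder at (-2.5, 1): section is a regular 6-gon, circumradius r=4; Subtracting the remaining from the first: starting from the r=5.5 cylinder, the r=4 cylinder at (-2.5, 1) partially overlaps it — only the 34.06 mm² overlap (of its 41.57 mm²) is removed, clipping the outline — 1 connected region; the 13×16 cube at (0, 8.5) contributes its full rectangle; Taking the first minus the rest: starting from the result so far, the 13×16 cube at (0, 8.5) misses the remaining region (no effect) — 1 connected region. The outline is a single polygon with 10 vertices. Extrusion per mm of travel: 0.25 × 0.15 / (π × 0.875²) = 0.015591. Accumulating E over each segment gives final E = 0.6079.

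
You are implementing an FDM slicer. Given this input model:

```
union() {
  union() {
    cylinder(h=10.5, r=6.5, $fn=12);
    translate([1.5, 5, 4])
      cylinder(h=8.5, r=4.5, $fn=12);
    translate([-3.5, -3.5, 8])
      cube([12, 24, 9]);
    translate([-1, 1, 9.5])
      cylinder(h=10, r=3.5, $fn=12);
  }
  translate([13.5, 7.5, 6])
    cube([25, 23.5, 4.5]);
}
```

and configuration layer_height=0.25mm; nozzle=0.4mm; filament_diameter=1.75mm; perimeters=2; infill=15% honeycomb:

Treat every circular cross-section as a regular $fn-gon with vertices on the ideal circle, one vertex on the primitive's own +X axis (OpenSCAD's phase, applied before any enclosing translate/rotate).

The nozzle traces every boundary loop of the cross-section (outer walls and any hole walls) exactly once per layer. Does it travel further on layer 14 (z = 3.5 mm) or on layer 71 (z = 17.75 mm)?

Layer 14 (z = 3.5): the r=6.5 cylinder contributes a regular 12-gon of circumradius 6.5 (perimeter = 2·12·6.500·sin(180°/12) = 40.38 mm); the cylinder at (1.5, 5) does not reach this height (z outside [4, 12.5]); the cube at (-3.5, -3.5) is not intersected at this z (z outside [8, 17]); the cylinder at (-1, 1) is not intersected at this z (z outside [9.5, 19.5]); Taking the union: only the r=6.5 cylinder is present, so the union is just that shape — boundary = 40.38 mm; the cube at (13.5, 7.5) is absent (z outside [6, 10.5]); Taking the union: only the result so far is present, so the union is just that shape — boundary = 40.38 mm. So its perimeter = 40.38 mm. Layer 71 (z = 17.75): the cylinder does not reach this height (z outside [0, 10.5]); the cylinder at (1.5, 5) does not reach this height (z outside [4, 12.5]); the cube at (-3.5, -3.5) is not intersected at this z (z outside [8, 17]); the r=3.5 cylinder at (-1, 1) gives a regular 12-gon of circumradius 3.5 (constant along its height) (perimeter = 2·12·3.500·sin(180°/12) = 21.74 mm); Combining (union): only the r=3.5 cylinder at (-1, 1) is present, so the union is just that shape — boundary = 21.74 mm; the cube at (13.5, 7.5) does not reach this height (z outside [6, 10.5]); Taking the union: only that combined region is present, so the union is just that shape — boundary = 21.74 mm. So its perimeter = 21.74 mm. Layer 14 is larger (40.38 vs 21.74 mm).

layer 14 (z = 3.5 mm)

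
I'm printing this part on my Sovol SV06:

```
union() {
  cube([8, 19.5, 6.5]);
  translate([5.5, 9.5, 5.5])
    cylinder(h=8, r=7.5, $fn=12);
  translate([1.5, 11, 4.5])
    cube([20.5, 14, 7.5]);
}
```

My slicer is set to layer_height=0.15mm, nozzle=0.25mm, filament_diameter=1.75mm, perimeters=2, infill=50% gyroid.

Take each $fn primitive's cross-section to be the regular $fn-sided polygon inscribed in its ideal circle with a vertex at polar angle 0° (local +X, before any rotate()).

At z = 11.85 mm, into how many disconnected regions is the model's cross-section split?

1

At z = 11.85 mm: the cube does not reach this height (z outside [0, 6.5]); the r=7.5 cylinder at (5.5, 9.5) gives a regular 12-gon of circumradius 7.5 (constant along its height); the cube at (1.5, 11) (footprint 20.5×14) is included at this height; Taking the union: the regions partially overlap (shared area 53.07 mm²), so overlapping operands fuse into one piece — 1 connected region. The result has 1 disconnected region.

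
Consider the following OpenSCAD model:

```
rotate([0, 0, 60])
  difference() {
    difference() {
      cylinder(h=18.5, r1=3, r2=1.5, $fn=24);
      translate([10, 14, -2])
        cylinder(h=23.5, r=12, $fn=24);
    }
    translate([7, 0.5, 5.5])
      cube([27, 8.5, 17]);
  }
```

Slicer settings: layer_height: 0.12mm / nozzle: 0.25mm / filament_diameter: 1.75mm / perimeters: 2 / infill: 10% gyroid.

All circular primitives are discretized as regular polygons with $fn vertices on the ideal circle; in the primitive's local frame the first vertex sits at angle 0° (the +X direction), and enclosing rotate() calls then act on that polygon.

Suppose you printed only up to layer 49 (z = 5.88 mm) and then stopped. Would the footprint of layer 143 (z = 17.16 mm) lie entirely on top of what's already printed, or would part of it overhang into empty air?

entirely on top

Compare the two slices. At z = 5.88: the cone contributes a regular 24-gon of circumradius 2.523 (interpolated between r1=3 and r2=1.5 at t=0.318) (area = (24/2)·2.523²·sin(360°/24) = 19.77 mm²); the r=12 cylinder at (10, 14) contributes a regular 24-gon of circumradius 12 (area = (24/2)·12.000²·sin(360°/24) = 447.24 mm²); Taking the first minus the rest: starting from the cone (19.77 mm²), the r=12 cylinder at (10, 14) misses the remaining region (no effect) — area = 19.77 mm²; the cube at (7, 0.5) is present — its section is the full 27×8.5 rectangle (area 229.50 mm²); After the difference (first − rest): starting from that combined region (19.77 mm²), the 27×8.5 cube at (7, 0.5) misses the remaining region (no effect) — area = 19.77 mm²; (whole slice rotated 60° about Z — lengths, areas and connectivity unchanged). At z = 17.16: the cone: at t=0.928 of its height the radius interpolates to r₁+(r₂−r₁)t = 1.609, giving a regular 24-gon of that circumradius (area = (24/2)·1.609²·sin(360°/24) = 8.04 mm²); the r=12 cylinder at (10, 14) contributes a regular 24-gon of circumradius 12 (area = (24/2)·12.000²·sin(360°/24) = 447.24 mm²); Taking the first minus the rest: starting from the cone (8.04 mm²), the r=12 cylinder at (10, 14) misses the remaining region (no effect) — area = 8.04 mm²; the 27×8.5 cube at (7, 0.5) contributes its full rectangle (area 229.50 mm²); Taking the first minus the rest: starting from that combined region (8.04 mm²), the 27×8.5 cube at (7, 0.5) misses the remaining region (no effect) — area = 8.04 mm²; (rotated 60° about Z; rotation is an isometry so areas/perimeters/island counts are preserved). Checking containment: the cross-section at z = 17.16 is a subset of the cross-section at z = 5.88.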